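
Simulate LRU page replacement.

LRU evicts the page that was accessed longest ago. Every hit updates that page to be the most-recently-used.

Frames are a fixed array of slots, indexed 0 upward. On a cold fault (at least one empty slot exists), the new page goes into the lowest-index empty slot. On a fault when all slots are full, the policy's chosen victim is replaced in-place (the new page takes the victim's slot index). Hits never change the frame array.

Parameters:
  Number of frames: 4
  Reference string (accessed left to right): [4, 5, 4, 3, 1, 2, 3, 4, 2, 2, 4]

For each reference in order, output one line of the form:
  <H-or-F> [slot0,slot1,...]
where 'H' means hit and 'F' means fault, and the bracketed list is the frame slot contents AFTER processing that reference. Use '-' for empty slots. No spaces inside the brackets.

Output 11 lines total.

F [4,-,-,-]
F [4,5,-,-]
H [4,5,-,-]
F [4,5,3,-]
F [4,5,3,1]
F [4,2,3,1]
H [4,2,3,1]
H [4,2,3,1]
H [4,2,3,1]
H [4,2,3,1]
H [4,2,3,1]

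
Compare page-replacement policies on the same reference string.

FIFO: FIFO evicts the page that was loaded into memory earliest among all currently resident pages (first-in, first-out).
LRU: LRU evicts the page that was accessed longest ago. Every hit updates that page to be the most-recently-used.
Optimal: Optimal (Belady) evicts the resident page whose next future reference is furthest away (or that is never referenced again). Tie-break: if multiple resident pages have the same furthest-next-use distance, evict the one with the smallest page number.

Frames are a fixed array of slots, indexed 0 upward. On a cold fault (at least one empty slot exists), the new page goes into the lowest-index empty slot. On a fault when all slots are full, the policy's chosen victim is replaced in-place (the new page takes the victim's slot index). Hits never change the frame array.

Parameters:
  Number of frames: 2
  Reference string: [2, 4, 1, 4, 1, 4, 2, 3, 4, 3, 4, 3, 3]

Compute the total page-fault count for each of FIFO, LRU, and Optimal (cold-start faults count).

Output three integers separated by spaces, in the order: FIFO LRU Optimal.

Answer: 6 6 5

Derivation:
--- FIFO ---
  step 0: ref 2 -> FAULT, frames=[2,-] (faults so far: 1)
  step 1: ref 4 -> FAULT, frames=[2,4] (faults so far: 2)
  step 2: ref 1 -> FAULT, evict 2, frames=[1,4] (faults so far: 3)
  step 3: ref 4 -> HIT, frames=[1,4] (faults so far: 3)
  step 4: ref 1 -> HIT, frames=[1,4] (faults so far: 3)
  step 5: ref 4 -> HIT, frames=[1,4] (faults so far: 3)
  step 6: ref 2 -> FAULT, evict 4, frames=[1,2] (faults so far: 4)
  step 7: ref 3 -> FAULT, evict 1, frames=[3,2] (faults so far: 5)
  step 8: ref 4 -> FAULT, evict 2, frames=[3,4] (faults so far: 6)
  step 9: ref 3 -> HIT, frames=[3,4] (faults so far: 6)
  step 10: ref 4 -> HIT, frames=[3,4] (faults so far: 6)
  step 11: ref 3 -> HIT, frames=[3,4] (faults so far: 6)
  step 12: ref 3 -> HIT, frames=[3,4] (faults so far: 6)
  FIFO total faults: 6
--- LRU ---
  step 0: ref 2 -> FAULT, frames=[2,-] (faults so far: 1)
  step 1: ref 4 -> FAULT, frames=[2,4] (faults so far: 2)
  step 2: ref 1 -> FAULT, evict 2, frames=[1,4] (faults so far: 3)
  step 3: ref 4 -> HIT, frames=[1,4] (faults so far: 3)
  step 4: ref 1 -> HIT, frames=[1,4] (faults so far: 3)
  step 5: ref 4 -> HIT, frames=[1,4] (faults so far: 3)
  step 6: ref 2 -> FAULT, evict 1, frames=[2,4] (faults so far: 4)
  step 7: ref 3 -> FAULT, evict 4, frames=[2,3] (faults so far: 5)
  step 8: ref 4 -> FAULT, evict 2, frames=[4,3] (faults so far: 6)
  step 9: ref 3 -> HIT, frames=[4,3] (faults so far: 6)
  step 10: ref 4 -> HIT, frames=[4,3] (faults so far: 6)
  step 11: ref 3 -> HIT, frames=[4,3] (faults so far: 6)
  step 12: ref 3 -> HIT, frames=[4,3] (faults so far: 6)
  LRU total faults: 6
--- Optimal ---
  step 0: ref 2 -> FAULT, frames=[2,-] (faults so far: 1)
  step 1: ref 4 -> FAULT, frames=[2,4] (faults so far: 2)
  step 2: ref 1 -> FAULT, evict 2, frames=[1,4] (faults so far: 3)
  step 3: ref 4 -> HIT, frames=[1,4] (faults so far: 3)
  step 4: ref 1 -> HIT, frames=[1,4] (faults so far: 3)
  step 5: ref 4 -> HIT, frames=[1,4] (faults so far: 3)
  step 6: ref 2 -> FAULT, evict 1, frames=[2,4] (faults so far: 4)
  step 7: ref 3 -> FAULT, evict 2, frames=[3,4] (faults so far: 5)
  step 8: ref 4 -> HIT, frames=[3,4] (faults so far: 5)
  step 9: ref 3 -> HIT, frames=[3,4] (faults so far: 5)
  step 10: ref 4 -> HIT, frames=[3,4] (faults so far: 5)
  step 11: ref 3 -> HIT, frames=[3,4] (faults so far: 5)
  step 12: ref 3 -> HIT, frames=[3,4] (faults so far: 5)
  Optimal total faults: 5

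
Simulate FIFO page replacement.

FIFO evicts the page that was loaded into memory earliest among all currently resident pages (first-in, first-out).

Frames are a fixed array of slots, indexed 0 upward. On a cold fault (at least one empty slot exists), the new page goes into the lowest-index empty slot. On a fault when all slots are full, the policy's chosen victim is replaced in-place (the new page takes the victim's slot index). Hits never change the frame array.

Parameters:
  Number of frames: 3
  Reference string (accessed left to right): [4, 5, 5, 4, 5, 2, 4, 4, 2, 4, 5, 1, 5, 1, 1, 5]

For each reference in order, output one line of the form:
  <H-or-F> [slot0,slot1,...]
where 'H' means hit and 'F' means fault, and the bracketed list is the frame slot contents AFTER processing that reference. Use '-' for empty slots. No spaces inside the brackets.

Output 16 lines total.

F [4,-,-]
F [4,5,-]
H [4,5,-]
H [4,5,-]
H [4,5,-]
F [4,5,2]
H [4,5,2]
H [4,5,2]
H [4,5,2]
H [4,5,2]
H [4,5,2]
F [1,5,2]
H [1,5,2]
H [1,5,2]
H [1,5,2]
H [1,5,2]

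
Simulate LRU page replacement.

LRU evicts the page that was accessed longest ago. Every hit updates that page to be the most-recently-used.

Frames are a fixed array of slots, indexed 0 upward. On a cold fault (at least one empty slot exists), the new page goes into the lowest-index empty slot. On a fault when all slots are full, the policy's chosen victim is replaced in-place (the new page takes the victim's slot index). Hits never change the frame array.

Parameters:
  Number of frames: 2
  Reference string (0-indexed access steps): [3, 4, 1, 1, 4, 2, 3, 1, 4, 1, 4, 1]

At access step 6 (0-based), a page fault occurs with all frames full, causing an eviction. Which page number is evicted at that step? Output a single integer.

Answer: 4

Derivation:
Step 0: ref 3 -> FAULT, frames=[3,-]
Step 1: ref 4 -> FAULT, frames=[3,4]
Step 2: ref 1 -> FAULT, evict 3, frames=[1,4]
Step 3: ref 1 -> HIT, frames=[1,4]
Step 4: ref 4 -> HIT, frames=[1,4]
Step 5: ref 2 -> FAULT, evict 1, frames=[2,4]
Step 6: ref 3 -> FAULT, evict 4, frames=[2,3]
At step 6: evicted page 4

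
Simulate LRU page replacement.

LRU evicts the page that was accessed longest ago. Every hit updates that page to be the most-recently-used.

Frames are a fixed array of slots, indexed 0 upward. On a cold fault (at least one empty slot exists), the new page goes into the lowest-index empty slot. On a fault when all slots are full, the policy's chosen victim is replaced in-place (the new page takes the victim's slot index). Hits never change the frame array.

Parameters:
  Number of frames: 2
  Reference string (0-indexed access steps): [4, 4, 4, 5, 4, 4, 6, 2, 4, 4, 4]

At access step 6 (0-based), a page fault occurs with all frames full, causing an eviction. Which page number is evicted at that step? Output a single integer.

Answer: 5

Derivation:
Step 0: ref 4 -> FAULT, frames=[4,-]
Step 1: ref 4 -> HIT, frames=[4,-]
Step 2: ref 4 -> HIT, frames=[4,-]
Step 3: ref 5 -> FAULT, frames=[4,5]
Step 4: ref 4 -> HIT, frames=[4,5]
Step 5: ref 4 -> HIT, frames=[4,5]
Step 6: ref 6 -> FAULT, evict 5, frames=[4,6]
At step 6: evicted page 5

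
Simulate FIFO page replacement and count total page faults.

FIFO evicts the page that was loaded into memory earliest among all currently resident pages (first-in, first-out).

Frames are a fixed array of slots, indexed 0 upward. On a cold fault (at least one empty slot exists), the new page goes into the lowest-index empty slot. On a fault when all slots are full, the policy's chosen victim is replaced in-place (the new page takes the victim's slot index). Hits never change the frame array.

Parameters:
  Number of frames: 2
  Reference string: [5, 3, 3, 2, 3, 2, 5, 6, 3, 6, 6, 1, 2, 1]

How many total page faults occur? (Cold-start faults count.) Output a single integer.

Step 0: ref 5 → FAULT, frames=[5,-]
Step 1: ref 3 → FAULT, frames=[5,3]
Step 2: ref 3 → HIT, frames=[5,3]
Step 3: ref 2 → FAULT (evict 5), frames=[2,3]
Step 4: ref 3 → HIT, frames=[2,3]
Step 5: ref 2 → HIT, frames=[2,3]
Step 6: ref 5 → FAULT (evict 3), frames=[2,5]
Step 7: ref 6 → FAULT (evict 2), frames=[6,5]
Step 8: ref 3 → FAULT (evict 5), frames=[6,3]
Step 9: ref 6 → HIT, frames=[6,3]
Step 10: ref 6 → HIT, frames=[6,3]
Step 11: ref 1 → FAULT (evict 6), frames=[1,3]
Step 12: ref 2 → FAULT (evict 3), frames=[1,2]
Step 13: ref 1 → HIT, frames=[1,2]
Total faults: 8

Answer: 8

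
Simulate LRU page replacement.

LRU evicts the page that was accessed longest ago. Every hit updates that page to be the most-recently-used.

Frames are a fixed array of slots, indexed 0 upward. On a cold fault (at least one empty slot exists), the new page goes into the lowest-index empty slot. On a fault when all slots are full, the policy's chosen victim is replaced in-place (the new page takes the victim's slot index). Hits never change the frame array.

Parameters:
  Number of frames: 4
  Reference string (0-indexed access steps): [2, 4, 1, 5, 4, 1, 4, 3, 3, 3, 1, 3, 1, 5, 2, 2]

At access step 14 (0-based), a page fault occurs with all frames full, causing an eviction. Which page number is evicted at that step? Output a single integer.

Answer: 4

Derivation:
Step 0: ref 2 -> FAULT, frames=[2,-,-,-]
Step 1: ref 4 -> FAULT, frames=[2,4,-,-]
Step 2: ref 1 -> FAULT, frames=[2,4,1,-]
Step 3: ref 5 -> FAULT, frames=[2,4,1,5]
Step 4: ref 4 -> HIT, frames=[2,4,1,5]
Step 5: ref 1 -> HIT, frames=[2,4,1,5]
Step 6: ref 4 -> HIT, frames=[2,4,1,5]
Step 7: ref 3 -> FAULT, evict 2, frames=[3,4,1,5]
Step 8: ref 3 -> HIT, frames=[3,4,1,5]
Step 9: ref 3 -> HIT, frames=[3,4,1,5]
Step 10: ref 1 -> HIT, frames=[3,4,1,5]
Step 11: ref 3 -> HIT, frames=[3,4,1,5]
Step 12: ref 1 -> HIT, frames=[3,4,1,5]
Step 13: ref 5 -> HIT, frames=[3,4,1,5]
Step 14: ref 2 -> FAULT, evict 4, frames=[3,2,1,5]
At step 14: evicted page 4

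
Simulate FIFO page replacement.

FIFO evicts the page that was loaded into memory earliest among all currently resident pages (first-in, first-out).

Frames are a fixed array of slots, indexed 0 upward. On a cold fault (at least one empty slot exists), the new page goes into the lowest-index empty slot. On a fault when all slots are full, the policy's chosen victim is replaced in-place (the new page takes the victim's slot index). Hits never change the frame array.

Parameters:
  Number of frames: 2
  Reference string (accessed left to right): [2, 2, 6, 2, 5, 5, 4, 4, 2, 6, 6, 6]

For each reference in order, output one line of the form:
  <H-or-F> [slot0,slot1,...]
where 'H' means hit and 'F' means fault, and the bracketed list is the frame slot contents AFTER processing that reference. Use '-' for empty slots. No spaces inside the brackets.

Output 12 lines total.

F [2,-]
H [2,-]
F [2,6]
H [2,6]
F [5,6]
H [5,6]
F [5,4]
H [5,4]
F [2,4]
F [2,6]
H [2,6]
H [2,6]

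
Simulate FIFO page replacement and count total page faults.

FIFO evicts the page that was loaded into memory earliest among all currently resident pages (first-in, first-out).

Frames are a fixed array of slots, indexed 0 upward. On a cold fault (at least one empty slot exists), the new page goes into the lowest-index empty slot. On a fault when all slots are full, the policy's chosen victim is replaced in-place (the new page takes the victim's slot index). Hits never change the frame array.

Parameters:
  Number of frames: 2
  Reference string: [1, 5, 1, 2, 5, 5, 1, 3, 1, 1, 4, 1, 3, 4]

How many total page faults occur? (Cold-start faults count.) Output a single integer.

Answer: 9

Derivation:
Step 0: ref 1 → FAULT, frames=[1,-]
Step 1: ref 5 → FAULT, frames=[1,5]
Step 2: ref 1 → HIT, frames=[1,5]
Step 3: ref 2 → FAULT (evict 1), frames=[2,5]
Step 4: ref 5 → HIT, frames=[2,5]
Step 5: ref 5 → HIT, frames=[2,5]
Step 6: ref 1 → FAULT (evict 5), frames=[2,1]
Step 7: ref 3 → FAULT (evict 2), frames=[3,1]
Step 8: ref 1 → HIT, frames=[3,1]
Step 9: ref 1 → HIT, frames=[3,1]
Step 10: ref 4 → FAULT (evict 1), frames=[3,4]
Step 11: ref 1 → FAULT (evict 3), frames=[1,4]
Step 12: ref 3 → FAULT (evict 4), frames=[1,3]
Step 13: ref 4 → FAULT (evict 1), frames=[4,3]
Total faults: 9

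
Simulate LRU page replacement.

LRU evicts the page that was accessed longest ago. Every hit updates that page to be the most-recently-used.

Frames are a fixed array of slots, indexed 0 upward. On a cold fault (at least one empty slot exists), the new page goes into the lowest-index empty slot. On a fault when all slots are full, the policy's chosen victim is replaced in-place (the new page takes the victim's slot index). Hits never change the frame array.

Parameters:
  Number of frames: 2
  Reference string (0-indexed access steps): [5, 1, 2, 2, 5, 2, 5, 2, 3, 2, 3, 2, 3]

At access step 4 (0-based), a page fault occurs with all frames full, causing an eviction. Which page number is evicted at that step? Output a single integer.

Step 0: ref 5 -> FAULT, frames=[5,-]
Step 1: ref 1 -> FAULT, frames=[5,1]
Step 2: ref 2 -> FAULT, evict 5, frames=[2,1]
Step 3: ref 2 -> HIT, frames=[2,1]
Step 4: ref 5 -> FAULT, evict 1, frames=[2,5]
At step 4: evicted page 1

Answer: 1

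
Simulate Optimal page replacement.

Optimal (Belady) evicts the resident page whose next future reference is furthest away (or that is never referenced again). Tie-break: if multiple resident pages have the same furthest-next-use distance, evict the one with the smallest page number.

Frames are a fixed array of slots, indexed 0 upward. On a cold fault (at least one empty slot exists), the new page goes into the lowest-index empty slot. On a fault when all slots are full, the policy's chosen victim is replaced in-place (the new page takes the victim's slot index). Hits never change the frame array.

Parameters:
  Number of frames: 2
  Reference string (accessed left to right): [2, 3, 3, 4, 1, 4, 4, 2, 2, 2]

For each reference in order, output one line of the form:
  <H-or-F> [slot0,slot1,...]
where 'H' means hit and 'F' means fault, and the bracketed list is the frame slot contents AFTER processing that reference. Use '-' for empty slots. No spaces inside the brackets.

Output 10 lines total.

F [2,-]
F [2,3]
H [2,3]
F [2,4]
F [1,4]
H [1,4]
H [1,4]
F [2,4]
H [2,4]
H [2,4]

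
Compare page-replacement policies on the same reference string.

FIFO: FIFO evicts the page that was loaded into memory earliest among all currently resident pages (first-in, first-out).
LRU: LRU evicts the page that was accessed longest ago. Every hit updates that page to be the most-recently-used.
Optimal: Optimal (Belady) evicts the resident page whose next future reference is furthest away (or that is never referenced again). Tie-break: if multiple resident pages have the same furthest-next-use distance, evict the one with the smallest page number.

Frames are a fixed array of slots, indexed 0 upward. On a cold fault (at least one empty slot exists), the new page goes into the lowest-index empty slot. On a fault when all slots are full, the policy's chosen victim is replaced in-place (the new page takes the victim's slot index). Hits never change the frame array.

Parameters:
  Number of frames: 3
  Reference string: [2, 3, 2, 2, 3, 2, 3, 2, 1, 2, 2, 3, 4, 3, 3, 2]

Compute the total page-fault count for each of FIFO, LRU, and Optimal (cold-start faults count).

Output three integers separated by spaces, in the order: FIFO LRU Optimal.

Answer: 5 4 4

Derivation:
--- FIFO ---
  step 0: ref 2 -> FAULT, frames=[2,-,-] (faults so far: 1)
  step 1: ref 3 -> FAULT, frames=[2,3,-] (faults so far: 2)
  step 2: ref 2 -> HIT, frames=[2,3,-] (faults so far: 2)
  step 3: ref 2 -> HIT, frames=[2,3,-] (faults so far: 2)
  step 4: ref 3 -> HIT, frames=[2,3,-] (faults so far: 2)
  step 5: ref 2 -> HIT, frames=[2,3,-] (faults so far: 2)
  step 6: ref 3 -> HIT, frames=[2,3,-] (faults so far: 2)
  step 7: ref 2 -> HIT, frames=[2,3,-] (faults so far: 2)
  step 8: ref 1 -> FAULT, frames=[2,3,1] (faults so far: 3)
  step 9: ref 2 -> HIT, frames=[2,3,1] (faults so far: 3)
  step 10: ref 2 -> HIT, frames=[2,3,1] (faults so far: 3)
  step 11: ref 3 -> HIT, frames=[2,3,1] (faults so far: 3)
  step 12: ref 4 -> FAULT, evict 2, frames=[4,3,1] (faults so far: 4)
  step 13: ref 3 -> HIT, frames=[4,3,1] (faults so far: 4)
  step 14: ref 3 -> HIT, frames=[4,3,1] (faults so far: 4)
  step 15: ref 2 -> FAULT, evict 3, frames=[4,2,1] (faults so far: 5)
  FIFO total faults: 5
--- LRU ---
  step 0: ref 2 -> FAULT, frames=[2,-,-] (faults so far: 1)
  step 1: ref 3 -> FAULT, frames=[2,3,-] (faults so far: 2)
  step 2: ref 2 -> HIT, frames=[2,3,-] (faults so far: 2)
  step 3: ref 2 -> HIT, frames=[2,3,-] (faults so far: 2)
  step 4: ref 3 -> HIT, frames=[2,3,-] (faults so far: 2)
  step 5: ref 2 -> HIT, frames=[2,3,-] (faults so far: 2)
  step 6: ref 3 -> HIT, frames=[2,3,-] (faults so far: 2)
  step 7: ref 2 -> HIT, frames=[2,3,-] (faults so far: 2)
  step 8: ref 1 -> FAULT, frames=[2,3,1] (faults so far: 3)
  step 9: ref 2 -> HIT, frames=[2,3,1] (faults so far: 3)
  step 10: ref 2 -> HIT, frames=[2,3,1] (faults so far: 3)
  step 11: ref 3 -> HIT, frames=[2,3,1] (faults so far: 3)
  step 12: ref 4 -> FAULT, evict 1, frames=[2,3,4] (faults so far: 4)
  step 13: ref 3 -> HIT, frames=[2,3,4] (faults so far: 4)
  step 14: ref 3 -> HIT, frames=[2,3,4] (faults so far: 4)
  step 15: ref 2 -> HIT, frames=[2,3,4] (faults so far: 4)
  LRU total faults: 4
--- Optimal ---
  step 0: ref 2 -> FAULT, frames=[2,-,-] (faults so far: 1)
  step 1: ref 3 -> FAULT, frames=[2,3,-] (faults so far: 2)
  step 2: ref 2 -> HIT, frames=[2,3,-] (faults so far: 2)
  step 3: ref 2 -> HIT, frames=[2,3,-] (faults so far: 2)
  step 4: ref 3 -> HIT, frames=[2,3,-] (faults so far: 2)
  step 5: ref 2 -> HIT, frames=[2,3,-] (faults so far: 2)
  step 6: ref 3 -> HIT, frames=[2,3,-] (faults so far: 2)
  step 7: ref 2 -> HIT, frames=[2,3,-] (faults so far: 2)
  step 8: ref 1 -> FAULT, frames=[2,3,1] (faults so far: 3)
  step 9: ref 2 -> HIT, frames=[2,3,1] (faults so far: 3)
  step 10: ref 2 -> HIT, frames=[2,3,1] (faults so far: 3)
  step 11: ref 3 -> HIT, frames=[2,3,1] (faults so far: 3)
  step 12: ref 4 -> FAULT, evict 1, frames=[2,3,4] (faults so far: 4)
  step 13: ref 3 -> HIT, frames=[2,3,4] (faults so far: 4)
  step 14: ref 3 -> HIT, frames=[2,3,4] (faults so far: 4)
  step 15: ref 2 -> HIT, frames=[2,3,4] (faults so far: 4)
  Optimal total faults: 4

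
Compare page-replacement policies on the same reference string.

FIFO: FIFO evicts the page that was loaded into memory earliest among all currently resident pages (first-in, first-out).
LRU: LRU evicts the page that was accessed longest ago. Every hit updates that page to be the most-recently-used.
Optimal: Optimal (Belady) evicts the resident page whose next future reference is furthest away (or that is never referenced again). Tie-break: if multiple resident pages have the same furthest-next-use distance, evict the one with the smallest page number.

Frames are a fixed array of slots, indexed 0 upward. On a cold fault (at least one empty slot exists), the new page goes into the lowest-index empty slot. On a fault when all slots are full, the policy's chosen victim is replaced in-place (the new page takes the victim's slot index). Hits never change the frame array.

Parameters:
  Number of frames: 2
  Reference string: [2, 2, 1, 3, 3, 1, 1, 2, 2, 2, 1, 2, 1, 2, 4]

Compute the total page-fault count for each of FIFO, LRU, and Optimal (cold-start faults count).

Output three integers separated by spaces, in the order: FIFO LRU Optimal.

--- FIFO ---
  step 0: ref 2 -> FAULT, frames=[2,-] (faults so far: 1)
  step 1: ref 2 -> HIT, frames=[2,-] (faults so far: 1)
  step 2: ref 1 -> FAULT, frames=[2,1] (faults so far: 2)
  step 3: ref 3 -> FAULT, evict 2, frames=[3,1] (faults so far: 3)
  step 4: ref 3 -> HIT, frames=[3,1] (faults so far: 3)
  step 5: ref 1 -> HIT, frames=[3,1] (faults so far: 3)
  step 6: ref 1 -> HIT, frames=[3,1] (faults so far: 3)
  step 7: ref 2 -> FAULT, evict 1, frames=[3,2] (faults so far: 4)
  step 8: ref 2 -> HIT, frames=[3,2] (faults so far: 4)
  step 9: ref 2 -> HIT, frames=[3,2] (faults so far: 4)
  step 10: ref 1 -> FAULT, evict 3, frames=[1,2] (faults so far: 5)
  step 11: ref 2 -> HIT, frames=[1,2] (faults so far: 5)
  step 12: ref 1 -> HIT, frames=[1,2] (faults so far: 5)
  step 13: ref 2 -> HIT, frames=[1,2] (faults so far: 5)
  step 14: ref 4 -> FAULT, evict 2, frames=[1,4] (faults so far: 6)
  FIFO total faults: 6
--- LRU ---
  step 0: ref 2 -> FAULT, frames=[2,-] (faults so far: 1)
  step 1: ref 2 -> HIT, frames=[2,-] (faults so far: 1)
  step 2: ref 1 -> FAULT, frames=[2,1] (faults so far: 2)
  step 3: ref 3 -> FAULT, evict 2, frames=[3,1] (faults so far: 3)
  step 4: ref 3 -> HIT, frames=[3,1] (faults so far: 3)
  step 5: ref 1 -> HIT, frames=[3,1] (faults so far: 3)
  step 6: ref 1 -> HIT, frames=[3,1] (faults so far: 3)
  step 7: ref 2 -> FAULT, evict 3, frames=[2,1] (faults so far: 4)
  step 8: ref 2 -> HIT, frames=[2,1] (faults so far: 4)
  step 9: ref 2 -> HIT, frames=[2,1] (faults so far: 4)
  step 10: ref 1 -> HIT, frames=[2,1] (faults so far: 4)
  step 11: ref 2 -> HIT, frames=[2,1] (faults so far: 4)
  step 12: ref 1 -> HIT, frames=[2,1] (faults so far: 4)
  step 13: ref 2 -> HIT, frames=[2,1] (faults so far: 4)
  step 14: ref 4 -> FAULT, evict 1, frames=[2,4] (faults so far: 5)
  LRU total faults: 5
--- Optimal ---
  step 0: ref 2 -> FAULT, frames=[2,-] (faults so far: 1)
  step 1: ref 2 -> HIT, frames=[2,-] (faults so far: 1)
  step 2: ref 1 -> FAULT, frames=[2,1] (faults so far: 2)
  step 3: ref 3 -> FAULT, evict 2, frames=[3,1] (faults so far: 3)
  step 4: ref 3 -> HIT, frames=[3,1] (faults so far: 3)
  step 5: ref 1 -> HIT, frames=[3,1] (faults so far: 3)
  step 6: ref 1 -> HIT, frames=[3,1] (faults so far: 3)
  step 7: ref 2 -> FAULT, evict 3, frames=[2,1] (faults so far: 4)
  step 8: ref 2 -> HIT, frames=[2,1] (faults so far: 4)
  step 9: ref 2 -> HIT, frames=[2,1] (faults so far: 4)
  step 10: ref 1 -> HIT, frames=[2,1] (faults so far: 4)
  step 11: ref 2 -> HIT, frames=[2,1] (faults so far: 4)
  step 12: ref 1 -> HIT, frames=[2,1] (faults so far: 4)
  step 13: ref 2 -> HIT, frames=[2,1] (faults so far: 4)
  step 14: ref 4 -> FAULT, evict 1, frames=[2,4] (faults so far: 5)
  Optimal total faults: 5

Answer: 6 5 5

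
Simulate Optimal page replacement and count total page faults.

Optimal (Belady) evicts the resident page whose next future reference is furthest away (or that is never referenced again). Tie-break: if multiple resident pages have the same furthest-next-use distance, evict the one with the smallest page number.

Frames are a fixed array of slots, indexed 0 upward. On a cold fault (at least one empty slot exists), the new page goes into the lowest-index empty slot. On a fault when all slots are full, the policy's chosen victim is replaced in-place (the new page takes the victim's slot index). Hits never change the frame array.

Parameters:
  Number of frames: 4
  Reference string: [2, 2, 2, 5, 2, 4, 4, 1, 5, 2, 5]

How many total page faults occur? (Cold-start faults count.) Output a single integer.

Step 0: ref 2 → FAULT, frames=[2,-,-,-]
Step 1: ref 2 → HIT, frames=[2,-,-,-]
Step 2: ref 2 → HIT, frames=[2,-,-,-]
Step 3: ref 5 → FAULT, frames=[2,5,-,-]
Step 4: ref 2 → HIT, frames=[2,5,-,-]
Step 5: ref 4 → FAULT, frames=[2,5,4,-]
Step 6: ref 4 → HIT, frames=[2,5,4,-]
Step 7: ref 1 → FAULT, frames=[2,5,4,1]
Step 8: ref 5 → HIT, frames=[2,5,4,1]
Step 9: ref 2 → HIT, frames=[2,5,4,1]
Step 10: ref 5 → HIT, frames=[2,5,4,1]
Total faults: 4

Answer: 4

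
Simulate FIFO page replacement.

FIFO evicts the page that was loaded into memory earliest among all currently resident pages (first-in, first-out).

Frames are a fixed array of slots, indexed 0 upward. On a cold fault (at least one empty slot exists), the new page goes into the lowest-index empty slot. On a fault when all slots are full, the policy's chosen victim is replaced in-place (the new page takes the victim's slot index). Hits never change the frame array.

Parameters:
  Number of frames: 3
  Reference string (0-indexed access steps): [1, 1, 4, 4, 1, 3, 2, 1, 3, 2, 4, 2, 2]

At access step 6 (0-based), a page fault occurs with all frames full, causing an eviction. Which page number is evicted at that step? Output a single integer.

Step 0: ref 1 -> FAULT, frames=[1,-,-]
Step 1: ref 1 -> HIT, frames=[1,-,-]
Step 2: ref 4 -> FAULT, frames=[1,4,-]
Step 3: ref 4 -> HIT, frames=[1,4,-]
Step 4: ref 1 -> HIT, frames=[1,4,-]
Step 5: ref 3 -> FAULT, frames=[1,4,3]
Step 6: ref 2 -> FAULT, evict 1, frames=[2,4,3]
At step 6: evicted page 1

Answer: 1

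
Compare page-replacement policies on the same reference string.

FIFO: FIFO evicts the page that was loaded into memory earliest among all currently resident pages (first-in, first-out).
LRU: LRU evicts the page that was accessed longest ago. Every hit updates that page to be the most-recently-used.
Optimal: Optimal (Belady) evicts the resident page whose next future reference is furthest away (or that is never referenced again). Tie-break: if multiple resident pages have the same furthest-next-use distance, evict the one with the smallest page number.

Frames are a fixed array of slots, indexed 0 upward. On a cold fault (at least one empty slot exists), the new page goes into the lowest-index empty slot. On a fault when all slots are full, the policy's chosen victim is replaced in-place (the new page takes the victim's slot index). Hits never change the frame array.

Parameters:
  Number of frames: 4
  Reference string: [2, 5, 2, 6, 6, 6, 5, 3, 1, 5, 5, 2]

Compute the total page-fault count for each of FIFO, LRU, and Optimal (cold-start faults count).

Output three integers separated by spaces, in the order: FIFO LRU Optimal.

--- FIFO ---
  step 0: ref 2 -> FAULT, frames=[2,-,-,-] (faults so far: 1)
  step 1: ref 5 -> FAULT, frames=[2,5,-,-] (faults so far: 2)
  step 2: ref 2 -> HIT, frames=[2,5,-,-] (faults so far: 2)
  step 3: ref 6 -> FAULT, frames=[2,5,6,-] (faults so far: 3)
  step 4: ref 6 -> HIT, frames=[2,5,6,-] (faults so far: 3)
  step 5: ref 6 -> HIT, frames=[2,5,6,-] (faults so far: 3)
  step 6: ref 5 -> HIT, frames=[2,5,6,-] (faults so far: 3)
  step 7: ref 3 -> FAULT, frames=[2,5,6,3] (faults so far: 4)
  step 8: ref 1 -> FAULT, evict 2, frames=[1,5,6,3] (faults so far: 5)
  step 9: ref 5 -> HIT, frames=[1,5,6,3] (faults so far: 5)
  step 10: ref 5 -> HIT, frames=[1,5,6,3] (faults so far: 5)
  step 11: ref 2 -> FAULT, evict 5, frames=[1,2,6,3] (faults so far: 6)
  FIFO total faults: 6
--- LRU ---
  step 0: ref 2 -> FAULT, frames=[2,-,-,-] (faults so far: 1)
  step 1: ref 5 -> FAULT, frames=[2,5,-,-] (faults so far: 2)
  step 2: ref 2 -> HIT, frames=[2,5,-,-] (faults so far: 2)
  step 3: ref 6 -> FAULT, frames=[2,5,6,-] (faults so far: 3)
  step 4: ref 6 -> HIT, frames=[2,5,6,-] (faults so far: 3)
  step 5: ref 6 -> HIT, frames=[2,5,6,-] (faults so far: 3)
  step 6: ref 5 -> HIT, frames=[2,5,6,-] (faults so far: 3)
  step 7: ref 3 -> FAULT, frames=[2,5,6,3] (faults so far: 4)
  step 8: ref 1 -> FAULT, evict 2, frames=[1,5,6,3] (faults so far: 5)
  step 9: ref 5 -> HIT, frames=[1,5,6,3] (faults so far: 5)
  step 10: ref 5 -> HIT, frames=[1,5,6,3] (faults so far: 5)
  step 11: ref 2 -> FAULT, evict 6, frames=[1,5,2,3] (faults so far: 6)
  LRU total faults: 6
--- Optimal ---
  step 0: ref 2 -> FAULT, frames=[2,-,-,-] (faults so far: 1)
  step 1: ref 5 -> FAULT, frames=[2,5,-,-] (faults so far: 2)
  step 2: ref 2 -> HIT, frames=[2,5,-,-] (faults so far: 2)
  step 3: ref 6 -> FAULT, frames=[2,5,6,-] (faults so far: 3)
  step 4: ref 6 -> HIT, frames=[2,5,6,-] (faults so far: 3)
  step 5: ref 6 -> HIT, frames=[2,5,6,-] (faults so far: 3)
  step 6: ref 5 -> HIT, frames=[2,5,6,-] (faults so far: 3)
  step 7: ref 3 -> FAULT, frames=[2,5,6,3] (faults so far: 4)
  step 8: ref 1 -> FAULT, evict 3, frames=[2,5,6,1] (faults so far: 5)
  step 9: ref 5 -> HIT, frames=[2,5,6,1] (faults so far: 5)
  step 10: ref 5 -> HIT, frames=[2,5,6,1] (faults so far: 5)
  step 11: ref 2 -> HIT, frames=[2,5,6,1] (faults so far: 5)
  Optimal total faults: 5

Answer: 6 6 5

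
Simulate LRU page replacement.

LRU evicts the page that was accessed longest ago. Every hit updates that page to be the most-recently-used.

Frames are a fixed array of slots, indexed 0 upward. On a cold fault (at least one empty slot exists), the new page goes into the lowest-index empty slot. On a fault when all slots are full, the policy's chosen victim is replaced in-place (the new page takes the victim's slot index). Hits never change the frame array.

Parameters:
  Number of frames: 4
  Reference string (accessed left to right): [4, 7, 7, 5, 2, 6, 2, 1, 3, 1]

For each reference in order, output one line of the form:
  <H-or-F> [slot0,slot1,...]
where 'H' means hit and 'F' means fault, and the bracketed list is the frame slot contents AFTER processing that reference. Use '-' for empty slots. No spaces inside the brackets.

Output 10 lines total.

F [4,-,-,-]
F [4,7,-,-]
H [4,7,-,-]
F [4,7,5,-]
F [4,7,5,2]
F [6,7,5,2]
H [6,7,5,2]
F [6,1,5,2]
F [6,1,3,2]
H [6,1,3,2]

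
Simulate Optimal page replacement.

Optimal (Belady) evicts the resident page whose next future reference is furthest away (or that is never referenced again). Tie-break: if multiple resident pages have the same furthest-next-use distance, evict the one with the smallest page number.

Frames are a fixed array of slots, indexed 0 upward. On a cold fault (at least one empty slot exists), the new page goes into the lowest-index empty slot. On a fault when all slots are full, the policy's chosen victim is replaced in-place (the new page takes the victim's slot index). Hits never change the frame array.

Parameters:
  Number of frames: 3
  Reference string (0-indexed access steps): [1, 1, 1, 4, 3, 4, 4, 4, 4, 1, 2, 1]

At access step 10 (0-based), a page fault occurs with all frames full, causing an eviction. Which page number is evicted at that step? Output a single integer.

Answer: 3

Derivation:
Step 0: ref 1 -> FAULT, frames=[1,-,-]
Step 1: ref 1 -> HIT, frames=[1,-,-]
Step 2: ref 1 -> HIT, frames=[1,-,-]
Step 3: ref 4 -> FAULT, frames=[1,4,-]
Step 4: ref 3 -> FAULT, frames=[1,4,3]
Step 5: ref 4 -> HIT, frames=[1,4,3]
Step 6: ref 4 -> HIT, frames=[1,4,3]
Step 7: ref 4 -> HIT, frames=[1,4,3]
Step 8: ref 4 -> HIT, frames=[1,4,3]
Step 9: ref 1 -> HIT, frames=[1,4,3]
Step 10: ref 2 -> FAULT, evict 3, frames=[1,4,2]
At step 10: evicted page 3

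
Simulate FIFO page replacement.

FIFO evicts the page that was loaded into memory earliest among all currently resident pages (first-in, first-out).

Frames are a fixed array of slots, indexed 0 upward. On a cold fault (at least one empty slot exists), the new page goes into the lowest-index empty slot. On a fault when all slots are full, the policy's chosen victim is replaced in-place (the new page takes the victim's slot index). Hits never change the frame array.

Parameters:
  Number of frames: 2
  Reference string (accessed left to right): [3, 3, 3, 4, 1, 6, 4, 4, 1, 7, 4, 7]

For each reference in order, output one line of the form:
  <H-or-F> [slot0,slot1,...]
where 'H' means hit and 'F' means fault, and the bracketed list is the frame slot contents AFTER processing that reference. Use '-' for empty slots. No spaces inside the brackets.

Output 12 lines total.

F [3,-]
H [3,-]
H [3,-]
F [3,4]
F [1,4]
F [1,6]
F [4,6]
H [4,6]
F [4,1]
F [7,1]
F [7,4]
H [7,4]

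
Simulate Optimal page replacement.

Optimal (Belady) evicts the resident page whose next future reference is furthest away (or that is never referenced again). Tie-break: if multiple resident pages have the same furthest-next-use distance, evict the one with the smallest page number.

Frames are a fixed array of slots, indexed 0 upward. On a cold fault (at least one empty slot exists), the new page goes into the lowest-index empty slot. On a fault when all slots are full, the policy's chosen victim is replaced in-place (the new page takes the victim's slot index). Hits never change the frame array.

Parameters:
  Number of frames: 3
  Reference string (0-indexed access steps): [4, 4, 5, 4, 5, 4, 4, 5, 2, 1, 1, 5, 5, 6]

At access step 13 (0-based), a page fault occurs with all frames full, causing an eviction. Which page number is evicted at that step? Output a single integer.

Answer: 1

Derivation:
Step 0: ref 4 -> FAULT, frames=[4,-,-]
Step 1: ref 4 -> HIT, frames=[4,-,-]
Step 2: ref 5 -> FAULT, frames=[4,5,-]
Step 3: ref 4 -> HIT, frames=[4,5,-]
Step 4: ref 5 -> HIT, frames=[4,5,-]
Step 5: ref 4 -> HIT, frames=[4,5,-]
Step 6: ref 4 -> HIT, frames=[4,5,-]
Step 7: ref 5 -> HIT, frames=[4,5,-]
Step 8: ref 2 -> FAULT, frames=[4,5,2]
Step 9: ref 1 -> FAULT, evict 2, frames=[4,5,1]
Step 10: ref 1 -> HIT, frames=[4,5,1]
Step 11: ref 5 -> HIT, frames=[4,5,1]
Step 12: ref 5 -> HIT, frames=[4,5,1]
Step 13: ref 6 -> FAULT, evict 1, frames=[4,5,6]
At step 13: evicted page 1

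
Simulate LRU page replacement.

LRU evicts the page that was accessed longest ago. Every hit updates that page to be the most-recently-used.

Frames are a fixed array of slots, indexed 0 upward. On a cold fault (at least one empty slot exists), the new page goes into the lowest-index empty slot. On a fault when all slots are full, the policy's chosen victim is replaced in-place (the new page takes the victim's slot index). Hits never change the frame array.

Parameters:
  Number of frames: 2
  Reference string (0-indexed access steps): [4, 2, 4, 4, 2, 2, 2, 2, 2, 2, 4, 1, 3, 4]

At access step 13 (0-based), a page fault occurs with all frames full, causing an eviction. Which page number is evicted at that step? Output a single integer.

Step 0: ref 4 -> FAULT, frames=[4,-]
Step 1: ref 2 -> FAULT, frames=[4,2]
Step 2: ref 4 -> HIT, frames=[4,2]
Step 3: ref 4 -> HIT, frames=[4,2]
Step 4: ref 2 -> HIT, frames=[4,2]
Step 5: ref 2 -> HIT, frames=[4,2]
Step 6: ref 2 -> HIT, frames=[4,2]
Step 7: ref 2 -> HIT, frames=[4,2]
Step 8: ref 2 -> HIT, frames=[4,2]
Step 9: ref 2 -> HIT, frames=[4,2]
Step 10: ref 4 -> HIT, frames=[4,2]
Step 11: ref 1 -> FAULT, evict 2, frames=[4,1]
Step 12: ref 3 -> FAULT, evict 4, frames=[3,1]
Step 13: ref 4 -> FAULT, evict 1, frames=[3,4]
At step 13: evicted page 1

Answer: 1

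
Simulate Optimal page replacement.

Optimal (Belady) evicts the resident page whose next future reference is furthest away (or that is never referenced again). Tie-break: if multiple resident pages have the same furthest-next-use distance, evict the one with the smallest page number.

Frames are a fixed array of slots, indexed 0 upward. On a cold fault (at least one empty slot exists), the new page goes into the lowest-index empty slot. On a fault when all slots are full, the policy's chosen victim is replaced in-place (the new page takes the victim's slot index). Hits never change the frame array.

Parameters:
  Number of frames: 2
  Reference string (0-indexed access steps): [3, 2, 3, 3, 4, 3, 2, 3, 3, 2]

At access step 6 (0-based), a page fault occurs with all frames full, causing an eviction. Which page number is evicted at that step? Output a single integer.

Answer: 4

Derivation:
Step 0: ref 3 -> FAULT, frames=[3,-]
Step 1: ref 2 -> FAULT, frames=[3,2]
Step 2: ref 3 -> HIT, frames=[3,2]
Step 3: ref 3 -> HIT, frames=[3,2]
Step 4: ref 4 -> FAULT, evict 2, frames=[3,4]
Step 5: ref 3 -> HIT, frames=[3,4]
Step 6: ref 2 -> FAULT, evict 4, frames=[3,2]
At step 6: evicted page 4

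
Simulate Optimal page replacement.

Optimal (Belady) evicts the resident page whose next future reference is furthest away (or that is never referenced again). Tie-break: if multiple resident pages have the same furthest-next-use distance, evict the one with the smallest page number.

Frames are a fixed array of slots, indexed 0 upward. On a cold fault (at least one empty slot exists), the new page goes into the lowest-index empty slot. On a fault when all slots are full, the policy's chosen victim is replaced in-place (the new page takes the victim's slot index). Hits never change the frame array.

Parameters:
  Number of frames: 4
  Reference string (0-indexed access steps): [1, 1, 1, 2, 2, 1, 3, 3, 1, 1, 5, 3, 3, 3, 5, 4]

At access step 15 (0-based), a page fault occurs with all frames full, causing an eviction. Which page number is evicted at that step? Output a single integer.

Answer: 1

Derivation:
Step 0: ref 1 -> FAULT, frames=[1,-,-,-]
Step 1: ref 1 -> HIT, frames=[1,-,-,-]
Step 2: ref 1 -> HIT, frames=[1,-,-,-]
Step 3: ref 2 -> FAULT, frames=[1,2,-,-]
Step 4: ref 2 -> HIT, frames=[1,2,-,-]
Step 5: ref 1 -> HIT, frames=[1,2,-,-]
Step 6: ref 3 -> FAULT, frames=[1,2,3,-]
Step 7: ref 3 -> HIT, frames=[1,2,3,-]
Step 8: ref 1 -> HIT, frames=[1,2,3,-]
Step 9: ref 1 -> HIT, frames=[1,2,3,-]
Step 10: ref 5 -> FAULT, frames=[1,2,3,5]
Step 11: ref 3 -> HIT, frames=[1,2,3,5]
Step 12: ref 3 -> HIT, frames=[1,2,3,5]
Step 13: ref 3 -> HIT, frames=[1,2,3,5]
Step 14: ref 5 -> HIT, frames=[1,2,3,5]
Step 15: ref 4 -> FAULT, evict 1, frames=[4,2,3,5]
At step 15: evicted page 1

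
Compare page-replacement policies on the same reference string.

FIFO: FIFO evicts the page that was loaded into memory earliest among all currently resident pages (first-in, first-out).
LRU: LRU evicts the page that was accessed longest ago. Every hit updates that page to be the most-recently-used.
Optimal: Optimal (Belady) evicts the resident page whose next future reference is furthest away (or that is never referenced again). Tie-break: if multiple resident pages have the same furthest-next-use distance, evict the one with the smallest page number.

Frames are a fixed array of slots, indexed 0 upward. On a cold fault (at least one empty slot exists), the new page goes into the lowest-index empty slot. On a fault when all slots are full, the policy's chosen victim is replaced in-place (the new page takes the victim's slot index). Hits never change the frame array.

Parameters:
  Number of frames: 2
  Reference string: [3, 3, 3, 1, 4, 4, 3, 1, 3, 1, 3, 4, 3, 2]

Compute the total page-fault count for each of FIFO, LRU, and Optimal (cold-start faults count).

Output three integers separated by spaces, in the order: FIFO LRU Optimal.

--- FIFO ---
  step 0: ref 3 -> FAULT, frames=[3,-] (faults so far: 1)
  step 1: ref 3 -> HIT, frames=[3,-] (faults so far: 1)
  step 2: ref 3 -> HIT, frames=[3,-] (faults so far: 1)
  step 3: ref 1 -> FAULT, frames=[3,1] (faults so far: 2)
  step 4: ref 4 -> FAULT, evict 3, frames=[4,1] (faults so far: 3)
  step 5: ref 4 -> HIT, frames=[4,1] (faults so far: 3)
  step 6: ref 3 -> FAULT, evict 1, frames=[4,3] (faults so far: 4)
  step 7: ref 1 -> FAULT, evict 4, frames=[1,3] (faults so far: 5)
  step 8: ref 3 -> HIT, frames=[1,3] (faults so far: 5)
  step 9: ref 1 -> HIT, frames=[1,3] (faults so far: 5)
  step 10: ref 3 -> HIT, frames=[1,3] (faults so far: 5)
  step 11: ref 4 -> FAULT, evict 3, frames=[1,4] (faults so far: 6)
  step 12: ref 3 -> FAULT, evict 1, frames=[3,4] (faults so far: 7)
  step 13: ref 2 -> FAULT, evict 4, frames=[3,2] (faults so far: 8)
  FIFO total faults: 8
--- LRU ---
  step 0: ref 3 -> FAULT, frames=[3,-] (faults so far: 1)
  step 1: ref 3 -> HIT, frames=[3,-] (faults so far: 1)
  step 2: ref 3 -> HIT, frames=[3,-] (faults so far: 1)
  step 3: ref 1 -> FAULT, frames=[3,1] (faults so far: 2)
  step 4: ref 4 -> FAULT, evict 3, frames=[4,1] (faults so far: 3)
  step 5: ref 4 -> HIT, frames=[4,1] (faults so far: 3)
  step 6: ref 3 -> FAULT, evict 1, frames=[4,3] (faults so far: 4)
  step 7: ref 1 -> FAULT, evict 4, frames=[1,3] (faults so far: 5)
  step 8: ref 3 -> HIT, frames=[1,3] (faults so far: 5)
  step 9: ref 1 -> HIT, frames=[1,3] (faults so far: 5)
  step 10: ref 3 -> HIT, frames=[1,3] (faults so far: 5)
  step 11: ref 4 -> FAULT, evict 1, frames=[4,3] (faults so far: 6)
  step 12: ref 3 -> HIT, frames=[4,3] (faults so far: 6)
  step 13: ref 2 -> FAULT, evict 4, frames=[2,3] (faults so far: 7)
  LRU total faults: 7
--- Optimal ---
  step 0: ref 3 -> FAULT, frames=[3,-] (faults so far: 1)
  step 1: ref 3 -> HIT, frames=[3,-] (faults so far: 1)
  step 2: ref 3 -> HIT, frames=[3,-] (faults so far: 1)
  step 3: ref 1 -> FAULT, frames=[3,1] (faults so far: 2)
  step 4: ref 4 -> FAULT, evict 1, frames=[3,4] (faults so far: 3)
  step 5: ref 4 -> HIT, frames=[3,4] (faults so far: 3)
  step 6: ref 3 -> HIT, frames=[3,4] (faults so far: 3)
  step 7: ref 1 -> FAULT, evict 4, frames=[3,1] (faults so far: 4)
  step 8: ref 3 -> HIT, frames=[3,1] (faults so far: 4)
  step 9: ref 1 -> HIT, frames=[3,1] (faults so far: 4)
  step 10: ref 3 -> HIT, frames=[3,1] (faults so far: 4)
  step 11: ref 4 -> FAULT, evict 1, frames=[3,4] (faults so far: 5)
  step 12: ref 3 -> HIT, frames=[3,4] (faults so far: 5)
  step 13: ref 2 -> FAULT, evict 3, frames=[2,4] (faults so far: 6)
  Optimal total faults: 6

Answer: 8 7 6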